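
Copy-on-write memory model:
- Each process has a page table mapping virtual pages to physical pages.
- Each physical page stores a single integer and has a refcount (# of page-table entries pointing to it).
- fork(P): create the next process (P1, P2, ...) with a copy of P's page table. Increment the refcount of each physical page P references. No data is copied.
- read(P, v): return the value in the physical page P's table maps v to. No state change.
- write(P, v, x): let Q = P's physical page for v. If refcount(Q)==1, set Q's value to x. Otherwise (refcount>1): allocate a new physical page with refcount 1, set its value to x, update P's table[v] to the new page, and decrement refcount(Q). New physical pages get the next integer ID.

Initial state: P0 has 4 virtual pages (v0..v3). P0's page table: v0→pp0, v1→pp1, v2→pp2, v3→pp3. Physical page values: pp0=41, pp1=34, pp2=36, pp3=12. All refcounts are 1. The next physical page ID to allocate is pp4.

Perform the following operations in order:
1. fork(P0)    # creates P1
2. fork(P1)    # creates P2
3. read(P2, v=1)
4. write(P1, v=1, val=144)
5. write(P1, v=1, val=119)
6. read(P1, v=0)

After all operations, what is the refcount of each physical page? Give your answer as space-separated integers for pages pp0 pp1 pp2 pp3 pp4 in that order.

Answer: 3 2 3 3 1

Derivation:
Op 1: fork(P0) -> P1. 4 ppages; refcounts: pp0:2 pp1:2 pp2:2 pp3:2
Op 2: fork(P1) -> P2. 4 ppages; refcounts: pp0:3 pp1:3 pp2:3 pp3:3
Op 3: read(P2, v1) -> 34. No state change.
Op 4: write(P1, v1, 144). refcount(pp1)=3>1 -> COPY to pp4. 5 ppages; refcounts: pp0:3 pp1:2 pp2:3 pp3:3 pp4:1
Op 5: write(P1, v1, 119). refcount(pp4)=1 -> write in place. 5 ppages; refcounts: pp0:3 pp1:2 pp2:3 pp3:3 pp4:1
Op 6: read(P1, v0) -> 41. No state change.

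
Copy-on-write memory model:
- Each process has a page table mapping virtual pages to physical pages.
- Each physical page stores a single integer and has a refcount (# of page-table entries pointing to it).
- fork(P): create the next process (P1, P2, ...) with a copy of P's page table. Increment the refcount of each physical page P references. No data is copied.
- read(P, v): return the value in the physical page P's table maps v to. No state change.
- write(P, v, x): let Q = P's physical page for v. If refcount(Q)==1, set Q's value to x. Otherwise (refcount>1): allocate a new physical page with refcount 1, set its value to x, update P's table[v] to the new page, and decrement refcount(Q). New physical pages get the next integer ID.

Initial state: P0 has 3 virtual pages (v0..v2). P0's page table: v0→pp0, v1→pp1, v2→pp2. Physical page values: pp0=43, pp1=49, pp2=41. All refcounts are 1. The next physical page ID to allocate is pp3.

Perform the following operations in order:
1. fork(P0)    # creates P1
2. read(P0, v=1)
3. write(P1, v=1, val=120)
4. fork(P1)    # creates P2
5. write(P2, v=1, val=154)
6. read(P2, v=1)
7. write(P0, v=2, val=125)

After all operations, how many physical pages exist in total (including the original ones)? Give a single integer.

Answer: 6

Derivation:
Op 1: fork(P0) -> P1. 3 ppages; refcounts: pp0:2 pp1:2 pp2:2
Op 2: read(P0, v1) -> 49. No state change.
Op 3: write(P1, v1, 120). refcount(pp1)=2>1 -> COPY to pp3. 4 ppages; refcounts: pp0:2 pp1:1 pp2:2 pp3:1
Op 4: fork(P1) -> P2. 4 ppages; refcounts: pp0:3 pp1:1 pp2:3 pp3:2
Op 5: write(P2, v1, 154). refcount(pp3)=2>1 -> COPY to pp4. 5 ppages; refcounts: pp0:3 pp1:1 pp2:3 pp3:1 pp4:1
Op 6: read(P2, v1) -> 154. No state change.
Op 7: write(P0, v2, 125). refcount(pp2)=3>1 -> COPY to pp5. 6 ppages; refcounts: pp0:3 pp1:1 pp2:2 pp3:1 pp4:1 pp5:1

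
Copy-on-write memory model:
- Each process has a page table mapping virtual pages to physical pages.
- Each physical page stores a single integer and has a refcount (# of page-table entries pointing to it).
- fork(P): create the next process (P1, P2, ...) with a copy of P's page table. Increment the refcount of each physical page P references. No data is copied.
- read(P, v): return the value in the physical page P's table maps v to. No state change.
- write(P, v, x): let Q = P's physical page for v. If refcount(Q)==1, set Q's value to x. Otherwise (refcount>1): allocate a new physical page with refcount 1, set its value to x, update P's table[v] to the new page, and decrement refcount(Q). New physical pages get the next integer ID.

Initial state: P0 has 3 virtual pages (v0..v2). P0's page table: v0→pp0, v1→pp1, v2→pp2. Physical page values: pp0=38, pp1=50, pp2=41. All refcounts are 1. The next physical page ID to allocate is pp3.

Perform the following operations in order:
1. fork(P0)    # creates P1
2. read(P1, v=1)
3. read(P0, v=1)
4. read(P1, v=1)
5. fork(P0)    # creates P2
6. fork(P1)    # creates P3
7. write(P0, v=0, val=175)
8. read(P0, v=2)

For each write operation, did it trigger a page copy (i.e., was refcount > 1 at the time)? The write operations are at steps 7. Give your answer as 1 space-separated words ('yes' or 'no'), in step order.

Op 1: fork(P0) -> P1. 3 ppages; refcounts: pp0:2 pp1:2 pp2:2
Op 2: read(P1, v1) -> 50. No state change.
Op 3: read(P0, v1) -> 50. No state change.
Op 4: read(P1, v1) -> 50. No state change.
Op 5: fork(P0) -> P2. 3 ppages; refcounts: pp0:3 pp1:3 pp2:3
Op 6: fork(P1) -> P3. 3 ppages; refcounts: pp0:4 pp1:4 pp2:4
Op 7: write(P0, v0, 175). refcount(pp0)=4>1 -> COPY to pp3. 4 ppages; refcounts: pp0:3 pp1:4 pp2:4 pp3:1
Op 8: read(P0, v2) -> 41. No state change.

yes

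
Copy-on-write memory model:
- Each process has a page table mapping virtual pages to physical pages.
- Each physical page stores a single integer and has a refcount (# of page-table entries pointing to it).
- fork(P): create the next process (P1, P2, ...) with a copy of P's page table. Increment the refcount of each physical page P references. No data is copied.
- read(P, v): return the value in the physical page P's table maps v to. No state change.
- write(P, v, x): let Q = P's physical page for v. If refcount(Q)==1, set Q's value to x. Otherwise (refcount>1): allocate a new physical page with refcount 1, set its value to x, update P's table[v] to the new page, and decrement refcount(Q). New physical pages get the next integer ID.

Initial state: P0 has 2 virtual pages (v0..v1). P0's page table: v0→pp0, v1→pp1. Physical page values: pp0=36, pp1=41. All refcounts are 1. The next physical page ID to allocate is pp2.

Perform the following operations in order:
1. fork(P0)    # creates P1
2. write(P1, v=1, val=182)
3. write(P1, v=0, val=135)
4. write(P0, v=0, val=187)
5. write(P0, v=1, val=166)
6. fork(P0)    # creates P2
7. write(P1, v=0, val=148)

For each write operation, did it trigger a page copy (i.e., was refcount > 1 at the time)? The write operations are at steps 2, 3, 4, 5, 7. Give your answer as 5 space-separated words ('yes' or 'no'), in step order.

Op 1: fork(P0) -> P1. 2 ppages; refcounts: pp0:2 pp1:2
Op 2: write(P1, v1, 182). refcount(pp1)=2>1 -> COPY to pp2. 3 ppages; refcounts: pp0:2 pp1:1 pp2:1
Op 3: write(P1, v0, 135). refcount(pp0)=2>1 -> COPY to pp3. 4 ppages; refcounts: pp0:1 pp1:1 pp2:1 pp3:1
Op 4: write(P0, v0, 187). refcount(pp0)=1 -> write in place. 4 ppages; refcounts: pp0:1 pp1:1 pp2:1 pp3:1
Op 5: write(P0, v1, 166). refcount(pp1)=1 -> write in place. 4 ppages; refcounts: pp0:1 pp1:1 pp2:1 pp3:1
Op 6: fork(P0) -> P2. 4 ppages; refcounts: pp0:2 pp1:2 pp2:1 pp3:1
Op 7: write(P1, v0, 148). refcount(pp3)=1 -> write in place. 4 ppages; refcounts: pp0:2 pp1:2 pp2:1 pp3:1

yes yes no no no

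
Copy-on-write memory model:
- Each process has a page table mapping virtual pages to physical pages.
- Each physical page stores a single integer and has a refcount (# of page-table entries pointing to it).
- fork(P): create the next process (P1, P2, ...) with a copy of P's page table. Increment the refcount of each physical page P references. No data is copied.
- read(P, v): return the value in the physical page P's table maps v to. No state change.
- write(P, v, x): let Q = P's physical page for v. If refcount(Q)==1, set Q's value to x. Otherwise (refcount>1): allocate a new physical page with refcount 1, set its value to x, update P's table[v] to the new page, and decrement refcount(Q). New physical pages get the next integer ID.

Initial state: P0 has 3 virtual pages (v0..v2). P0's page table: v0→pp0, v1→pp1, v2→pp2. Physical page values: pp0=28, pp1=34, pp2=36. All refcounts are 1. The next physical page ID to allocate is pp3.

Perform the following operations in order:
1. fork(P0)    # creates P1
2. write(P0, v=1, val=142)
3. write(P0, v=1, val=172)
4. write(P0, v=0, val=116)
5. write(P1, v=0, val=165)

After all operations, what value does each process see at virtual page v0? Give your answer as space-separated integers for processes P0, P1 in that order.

Op 1: fork(P0) -> P1. 3 ppages; refcounts: pp0:2 pp1:2 pp2:2
Op 2: write(P0, v1, 142). refcount(pp1)=2>1 -> COPY to pp3. 4 ppages; refcounts: pp0:2 pp1:1 pp2:2 pp3:1
Op 3: write(P0, v1, 172). refcount(pp3)=1 -> write in place. 4 ppages; refcounts: pp0:2 pp1:1 pp2:2 pp3:1
Op 4: write(P0, v0, 116). refcount(pp0)=2>1 -> COPY to pp4. 5 ppages; refcounts: pp0:1 pp1:1 pp2:2 pp3:1 pp4:1
Op 5: write(P1, v0, 165). refcount(pp0)=1 -> write in place. 5 ppages; refcounts: pp0:1 pp1:1 pp2:2 pp3:1 pp4:1
P0: v0 -> pp4 = 116
P1: v0 -> pp0 = 165

Answer: 116 165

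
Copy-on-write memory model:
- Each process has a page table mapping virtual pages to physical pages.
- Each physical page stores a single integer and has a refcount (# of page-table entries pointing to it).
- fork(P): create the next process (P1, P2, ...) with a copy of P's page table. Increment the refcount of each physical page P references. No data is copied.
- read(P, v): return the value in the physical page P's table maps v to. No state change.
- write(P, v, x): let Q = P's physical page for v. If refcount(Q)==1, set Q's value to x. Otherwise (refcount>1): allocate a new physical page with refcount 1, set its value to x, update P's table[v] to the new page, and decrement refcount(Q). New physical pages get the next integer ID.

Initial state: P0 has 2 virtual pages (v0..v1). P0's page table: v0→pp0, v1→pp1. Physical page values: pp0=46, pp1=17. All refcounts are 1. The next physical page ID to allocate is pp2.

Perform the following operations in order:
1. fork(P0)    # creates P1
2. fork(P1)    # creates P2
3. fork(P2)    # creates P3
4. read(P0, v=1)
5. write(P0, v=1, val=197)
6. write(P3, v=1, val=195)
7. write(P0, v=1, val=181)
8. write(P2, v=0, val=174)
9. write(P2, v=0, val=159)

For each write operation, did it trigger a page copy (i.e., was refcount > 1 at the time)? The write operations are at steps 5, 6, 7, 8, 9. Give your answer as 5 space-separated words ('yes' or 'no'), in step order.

Op 1: fork(P0) -> P1. 2 ppages; refcounts: pp0:2 pp1:2
Op 2: fork(P1) -> P2. 2 ppages; refcounts: pp0:3 pp1:3
Op 3: fork(P2) -> P3. 2 ppages; refcounts: pp0:4 pp1:4
Op 4: read(P0, v1) -> 17. No state change.
Op 5: write(P0, v1, 197). refcount(pp1)=4>1 -> COPY to pp2. 3 ppages; refcounts: pp0:4 pp1:3 pp2:1
Op 6: write(P3, v1, 195). refcount(pp1)=3>1 -> COPY to pp3. 4 ppages; refcounts: pp0:4 pp1:2 pp2:1 pp3:1
Op 7: write(P0, v1, 181). refcount(pp2)=1 -> write in place. 4 ppages; refcounts: pp0:4 pp1:2 pp2:1 pp3:1
Op 8: write(P2, v0, 174). refcount(pp0)=4>1 -> COPY to pp4. 5 ppages; refcounts: pp0:3 pp1:2 pp2:1 pp3:1 pp4:1
Op 9: write(P2, v0, 159). refcount(pp4)=1 -> write in place. 5 ppages; refcounts: pp0:3 pp1:2 pp2:1 pp3:1 pp4:1

yes yes no yes no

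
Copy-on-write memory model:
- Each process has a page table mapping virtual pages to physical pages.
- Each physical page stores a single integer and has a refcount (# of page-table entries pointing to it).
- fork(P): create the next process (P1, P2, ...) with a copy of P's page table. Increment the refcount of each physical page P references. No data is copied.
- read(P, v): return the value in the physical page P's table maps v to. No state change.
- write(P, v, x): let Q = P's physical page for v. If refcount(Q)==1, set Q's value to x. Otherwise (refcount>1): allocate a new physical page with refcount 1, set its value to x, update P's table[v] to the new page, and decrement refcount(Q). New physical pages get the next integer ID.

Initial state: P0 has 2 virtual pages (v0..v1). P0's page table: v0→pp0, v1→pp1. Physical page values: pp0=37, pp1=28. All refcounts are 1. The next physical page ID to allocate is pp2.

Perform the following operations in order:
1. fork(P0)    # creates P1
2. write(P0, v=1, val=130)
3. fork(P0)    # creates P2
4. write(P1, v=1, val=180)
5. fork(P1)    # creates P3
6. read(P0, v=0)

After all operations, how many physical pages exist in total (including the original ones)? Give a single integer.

Op 1: fork(P0) -> P1. 2 ppages; refcounts: pp0:2 pp1:2
Op 2: write(P0, v1, 130). refcount(pp1)=2>1 -> COPY to pp2. 3 ppages; refcounts: pp0:2 pp1:1 pp2:1
Op 3: fork(P0) -> P2. 3 ppages; refcounts: pp0:3 pp1:1 pp2:2
Op 4: write(P1, v1, 180). refcount(pp1)=1 -> write in place. 3 ppages; refcounts: pp0:3 pp1:1 pp2:2
Op 5: fork(P1) -> P3. 3 ppages; refcounts: pp0:4 pp1:2 pp2:2
Op 6: read(P0, v0) -> 37. No state change.

Answer: 3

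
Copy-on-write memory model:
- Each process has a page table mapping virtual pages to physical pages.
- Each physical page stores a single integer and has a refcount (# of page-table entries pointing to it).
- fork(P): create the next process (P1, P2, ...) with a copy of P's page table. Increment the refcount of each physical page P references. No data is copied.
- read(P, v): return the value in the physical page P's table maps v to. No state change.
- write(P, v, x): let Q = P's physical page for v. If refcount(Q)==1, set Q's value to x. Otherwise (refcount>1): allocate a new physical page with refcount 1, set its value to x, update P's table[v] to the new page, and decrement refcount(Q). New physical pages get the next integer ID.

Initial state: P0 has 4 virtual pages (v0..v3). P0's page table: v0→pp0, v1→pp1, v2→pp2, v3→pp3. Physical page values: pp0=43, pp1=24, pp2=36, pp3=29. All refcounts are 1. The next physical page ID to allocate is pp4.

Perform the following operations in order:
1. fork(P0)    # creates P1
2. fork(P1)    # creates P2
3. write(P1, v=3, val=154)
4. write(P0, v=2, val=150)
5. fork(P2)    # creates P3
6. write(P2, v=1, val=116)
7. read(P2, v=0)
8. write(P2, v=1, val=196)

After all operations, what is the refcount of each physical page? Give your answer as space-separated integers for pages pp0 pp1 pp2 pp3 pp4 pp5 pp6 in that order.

Op 1: fork(P0) -> P1. 4 ppages; refcounts: pp0:2 pp1:2 pp2:2 pp3:2
Op 2: fork(P1) -> P2. 4 ppages; refcounts: pp0:3 pp1:3 pp2:3 pp3:3
Op 3: write(P1, v3, 154). refcount(pp3)=3>1 -> COPY to pp4. 5 ppages; refcounts: pp0:3 pp1:3 pp2:3 pp3:2 pp4:1
Op 4: write(P0, v2, 150). refcount(pp2)=3>1 -> COPY to pp5. 6 ppages; refcounts: pp0:3 pp1:3 pp2:2 pp3:2 pp4:1 pp5:1
Op 5: fork(P2) -> P3. 6 ppages; refcounts: pp0:4 pp1:4 pp2:3 pp3:3 pp4:1 pp5:1
Op 6: write(P2, v1, 116). refcount(pp1)=4>1 -> COPY to pp6. 7 ppages; refcounts: pp0:4 pp1:3 pp2:3 pp3:3 pp4:1 pp5:1 pp6:1
Op 7: read(P2, v0) -> 43. No state change.
Op 8: write(P2, v1, 196). refcount(pp6)=1 -> write in place. 7 ppages; refcounts: pp0:4 pp1:3 pp2:3 pp3:3 pp4:1 pp5:1 pp6:1

Answer: 4 3 3 3 1 1 1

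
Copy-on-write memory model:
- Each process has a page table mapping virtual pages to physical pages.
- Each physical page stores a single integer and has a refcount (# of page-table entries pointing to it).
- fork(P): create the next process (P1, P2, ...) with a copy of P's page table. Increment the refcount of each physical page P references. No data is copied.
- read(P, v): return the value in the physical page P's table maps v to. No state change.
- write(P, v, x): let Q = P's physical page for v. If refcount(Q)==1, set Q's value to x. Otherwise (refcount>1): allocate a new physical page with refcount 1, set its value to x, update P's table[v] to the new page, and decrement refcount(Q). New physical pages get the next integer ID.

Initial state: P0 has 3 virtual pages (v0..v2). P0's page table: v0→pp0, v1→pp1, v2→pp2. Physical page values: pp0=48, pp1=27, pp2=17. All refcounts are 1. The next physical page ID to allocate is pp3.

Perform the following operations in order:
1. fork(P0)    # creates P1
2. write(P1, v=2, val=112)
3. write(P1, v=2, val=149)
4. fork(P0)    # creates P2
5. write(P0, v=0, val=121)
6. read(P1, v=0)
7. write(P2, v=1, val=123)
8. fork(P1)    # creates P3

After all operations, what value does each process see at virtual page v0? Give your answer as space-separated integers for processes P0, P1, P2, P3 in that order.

Answer: 121 48 48 48

Derivation:
Op 1: fork(P0) -> P1. 3 ppages; refcounts: pp0:2 pp1:2 pp2:2
Op 2: write(P1, v2, 112). refcount(pp2)=2>1 -> COPY to pp3. 4 ppages; refcounts: pp0:2 pp1:2 pp2:1 pp3:1
Op 3: write(P1, v2, 149). refcount(pp3)=1 -> write in place. 4 ppages; refcounts: pp0:2 pp1:2 pp2:1 pp3:1
Op 4: fork(P0) -> P2. 4 ppages; refcounts: pp0:3 pp1:3 pp2:2 pp3:1
Op 5: write(P0, v0, 121). refcount(pp0)=3>1 -> COPY to pp4. 5 ppages; refcounts: pp0:2 pp1:3 pp2:2 pp3:1 pp4:1
Op 6: read(P1, v0) -> 48. No state change.
Op 7: write(P2, v1, 123). refcount(pp1)=3>1 -> COPY to pp5. 6 ppages; refcounts: pp0:2 pp1:2 pp2:2 pp3:1 pp4:1 pp5:1
Op 8: fork(P1) -> P3. 6 ppages; refcounts: pp0:3 pp1:3 pp2:2 pp3:2 pp4:1 pp5:1
P0: v0 -> pp4 = 121
P1: v0 -> pp0 = 48
P2: v0 -> pp0 = 48
P3: v0 -> pp0 = 48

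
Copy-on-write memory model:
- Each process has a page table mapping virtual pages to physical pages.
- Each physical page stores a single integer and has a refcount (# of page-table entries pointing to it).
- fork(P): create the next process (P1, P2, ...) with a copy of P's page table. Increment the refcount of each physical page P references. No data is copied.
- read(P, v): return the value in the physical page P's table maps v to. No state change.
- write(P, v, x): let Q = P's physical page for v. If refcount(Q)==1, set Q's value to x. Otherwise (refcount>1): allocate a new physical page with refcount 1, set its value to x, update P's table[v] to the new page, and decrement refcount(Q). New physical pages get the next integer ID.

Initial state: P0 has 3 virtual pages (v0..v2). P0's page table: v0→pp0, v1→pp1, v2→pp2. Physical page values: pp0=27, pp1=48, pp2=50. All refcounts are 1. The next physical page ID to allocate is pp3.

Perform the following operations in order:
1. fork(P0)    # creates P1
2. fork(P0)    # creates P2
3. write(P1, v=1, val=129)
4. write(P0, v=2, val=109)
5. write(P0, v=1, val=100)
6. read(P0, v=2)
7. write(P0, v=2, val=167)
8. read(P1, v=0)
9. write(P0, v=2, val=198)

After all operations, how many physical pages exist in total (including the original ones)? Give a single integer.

Op 1: fork(P0) -> P1. 3 ppages; refcounts: pp0:2 pp1:2 pp2:2
Op 2: fork(P0) -> P2. 3 ppages; refcounts: pp0:3 pp1:3 pp2:3
Op 3: write(P1, v1, 129). refcount(pp1)=3>1 -> COPY to pp3. 4 ppages; refcounts: pp0:3 pp1:2 pp2:3 pp3:1
Op 4: write(P0, v2, 109). refcount(pp2)=3>1 -> COPY to pp4. 5 ppages; refcounts: pp0:3 pp1:2 pp2:2 pp3:1 pp4:1
Op 5: write(P0, v1, 100). refcount(pp1)=2>1 -> COPY to pp5. 6 ppages; refcounts: pp0:3 pp1:1 pp2:2 pp3:1 pp4:1 pp5:1
Op 6: read(P0, v2) -> 109. No state change.
Op 7: write(P0, v2, 167). refcount(pp4)=1 -> write in place. 6 ppages; refcounts: pp0:3 pp1:1 pp2:2 pp3:1 pp4:1 pp5:1
Op 8: read(P1, v0) -> 27. No state change.
Op 9: write(P0, v2, 198). refcount(pp4)=1 -> write in place. 6 ppages; refcounts: pp0:3 pp1:1 pp2:2 pp3:1 pp4:1 pp5:1

Answer: 6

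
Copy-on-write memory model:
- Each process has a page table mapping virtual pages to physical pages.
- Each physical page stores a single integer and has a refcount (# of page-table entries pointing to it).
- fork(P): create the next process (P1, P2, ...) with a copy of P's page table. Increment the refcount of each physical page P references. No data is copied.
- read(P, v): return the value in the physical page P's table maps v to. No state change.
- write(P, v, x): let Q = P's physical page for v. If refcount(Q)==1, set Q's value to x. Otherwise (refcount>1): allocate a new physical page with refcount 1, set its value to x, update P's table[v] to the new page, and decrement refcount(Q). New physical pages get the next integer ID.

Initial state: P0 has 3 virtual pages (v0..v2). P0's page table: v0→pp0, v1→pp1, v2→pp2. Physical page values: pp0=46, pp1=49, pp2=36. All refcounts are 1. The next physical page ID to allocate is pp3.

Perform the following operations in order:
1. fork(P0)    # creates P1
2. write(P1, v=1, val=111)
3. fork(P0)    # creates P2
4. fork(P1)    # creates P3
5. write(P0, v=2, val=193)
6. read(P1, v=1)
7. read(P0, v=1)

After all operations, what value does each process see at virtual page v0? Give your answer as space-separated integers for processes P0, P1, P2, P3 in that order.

Answer: 46 46 46 46

Derivation:
Op 1: fork(P0) -> P1. 3 ppages; refcounts: pp0:2 pp1:2 pp2:2
Op 2: write(P1, v1, 111). refcount(pp1)=2>1 -> COPY to pp3. 4 ppages; refcounts: pp0:2 pp1:1 pp2:2 pp3:1
Op 3: fork(P0) -> P2. 4 ppages; refcounts: pp0:3 pp1:2 pp2:3 pp3:1
Op 4: fork(P1) -> P3. 4 ppages; refcounts: pp0:4 pp1:2 pp2:4 pp3:2
Op 5: write(P0, v2, 193). refcount(pp2)=4>1 -> COPY to pp4. 5 ppages; refcounts: pp0:4 pp1:2 pp2:3 pp3:2 pp4:1
Op 6: read(P1, v1) -> 111. No state change.
Op 7: read(P0, v1) -> 49. No state change.
P0: v0 -> pp0 = 46
P1: v0 -> pp0 = 46
P2: v0 -> pp0 = 46
P3: v0 -> pp0 = 46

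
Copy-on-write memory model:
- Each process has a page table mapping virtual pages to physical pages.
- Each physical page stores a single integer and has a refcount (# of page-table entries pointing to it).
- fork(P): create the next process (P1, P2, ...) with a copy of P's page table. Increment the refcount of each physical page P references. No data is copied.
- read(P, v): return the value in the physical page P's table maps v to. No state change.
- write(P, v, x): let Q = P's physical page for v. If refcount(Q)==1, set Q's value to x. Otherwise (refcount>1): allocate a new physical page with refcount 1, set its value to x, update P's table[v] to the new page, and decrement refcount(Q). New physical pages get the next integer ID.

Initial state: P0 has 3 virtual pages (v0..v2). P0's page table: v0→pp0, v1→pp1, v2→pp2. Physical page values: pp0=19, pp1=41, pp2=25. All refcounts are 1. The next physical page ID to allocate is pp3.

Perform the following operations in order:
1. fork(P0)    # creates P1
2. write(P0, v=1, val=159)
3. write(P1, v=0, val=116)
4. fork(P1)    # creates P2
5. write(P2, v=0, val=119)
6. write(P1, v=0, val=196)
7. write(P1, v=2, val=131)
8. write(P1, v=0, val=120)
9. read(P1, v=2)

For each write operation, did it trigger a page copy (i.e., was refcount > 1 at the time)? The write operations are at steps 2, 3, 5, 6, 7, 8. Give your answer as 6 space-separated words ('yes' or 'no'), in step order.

Op 1: fork(P0) -> P1. 3 ppages; refcounts: pp0:2 pp1:2 pp2:2
Op 2: write(P0, v1, 159). refcount(pp1)=2>1 -> COPY to pp3. 4 ppages; refcounts: pp0:2 pp1:1 pp2:2 pp3:1
Op 3: write(P1, v0, 116). refcount(pp0)=2>1 -> COPY to pp4. 5 ppages; refcounts: pp0:1 pp1:1 pp2:2 pp3:1 pp4:1
Op 4: fork(P1) -> P2. 5 ppages; refcounts: pp0:1 pp1:2 pp2:3 pp3:1 pp4:2
Op 5: write(P2, v0, 119). refcount(pp4)=2>1 -> COPY to pp5. 6 ppages; refcounts: pp0:1 pp1:2 pp2:3 pp3:1 pp4:1 pp5:1
Op 6: write(P1, v0, 196). refcount(pp4)=1 -> write in place. 6 ppages; refcounts: pp0:1 pp1:2 pp2:3 pp3:1 pp4:1 pp5:1
Op 7: write(P1, v2, 131). refcount(pp2)=3>1 -> COPY to pp6. 7 ppages; refcounts: pp0:1 pp1:2 pp2:2 pp3:1 pp4:1 pp5:1 pp6:1
Op 8: write(P1, v0, 120). refcount(pp4)=1 -> write in place. 7 ppages; refcounts: pp0:1 pp1:2 pp2:2 pp3:1 pp4:1 pp5:1 pp6:1
Op 9: read(P1, v2) -> 131. No state change.

yes yes yes no yes no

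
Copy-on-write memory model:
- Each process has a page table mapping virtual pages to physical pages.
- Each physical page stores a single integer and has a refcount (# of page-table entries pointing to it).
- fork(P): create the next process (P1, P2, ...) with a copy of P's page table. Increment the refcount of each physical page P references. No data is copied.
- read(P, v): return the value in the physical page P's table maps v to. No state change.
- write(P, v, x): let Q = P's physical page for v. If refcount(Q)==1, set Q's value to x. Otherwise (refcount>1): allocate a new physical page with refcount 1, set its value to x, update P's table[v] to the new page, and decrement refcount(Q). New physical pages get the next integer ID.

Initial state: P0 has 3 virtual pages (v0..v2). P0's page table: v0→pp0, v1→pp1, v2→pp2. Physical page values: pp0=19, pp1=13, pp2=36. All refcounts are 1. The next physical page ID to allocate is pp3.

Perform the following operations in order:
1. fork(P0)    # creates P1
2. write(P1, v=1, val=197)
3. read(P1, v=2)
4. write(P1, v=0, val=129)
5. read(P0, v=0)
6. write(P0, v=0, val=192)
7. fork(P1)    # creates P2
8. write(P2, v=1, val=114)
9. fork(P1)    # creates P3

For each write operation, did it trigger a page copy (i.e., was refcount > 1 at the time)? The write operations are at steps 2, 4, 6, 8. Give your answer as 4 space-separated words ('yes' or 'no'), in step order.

Op 1: fork(P0) -> P1. 3 ppages; refcounts: pp0:2 pp1:2 pp2:2
Op 2: write(P1, v1, 197). refcount(pp1)=2>1 -> COPY to pp3. 4 ppages; refcounts: pp0:2 pp1:1 pp2:2 pp3:1
Op 3: read(P1, v2) -> 36. No state change.
Op 4: write(P1, v0, 129). refcount(pp0)=2>1 -> COPY to pp4. 5 ppages; refcounts: pp0:1 pp1:1 pp2:2 pp3:1 pp4:1
Op 5: read(P0, v0) -> 19. No state change.
Op 6: write(P0, v0, 192). refcount(pp0)=1 -> write in place. 5 ppages; refcounts: pp0:1 pp1:1 pp2:2 pp3:1 pp4:1
Op 7: fork(P1) -> P2. 5 ppages; refcounts: pp0:1 pp1:1 pp2:3 pp3:2 pp4:2
Op 8: write(P2, v1, 114). refcount(pp3)=2>1 -> COPY to pp5. 6 ppages; refcounts: pp0:1 pp1:1 pp2:3 pp3:1 pp4:2 pp5:1
Op 9: fork(P1) -> P3. 6 ppages; refcounts: pp0:1 pp1:1 pp2:4 pp3:2 pp4:3 pp5:1

yes yes no yes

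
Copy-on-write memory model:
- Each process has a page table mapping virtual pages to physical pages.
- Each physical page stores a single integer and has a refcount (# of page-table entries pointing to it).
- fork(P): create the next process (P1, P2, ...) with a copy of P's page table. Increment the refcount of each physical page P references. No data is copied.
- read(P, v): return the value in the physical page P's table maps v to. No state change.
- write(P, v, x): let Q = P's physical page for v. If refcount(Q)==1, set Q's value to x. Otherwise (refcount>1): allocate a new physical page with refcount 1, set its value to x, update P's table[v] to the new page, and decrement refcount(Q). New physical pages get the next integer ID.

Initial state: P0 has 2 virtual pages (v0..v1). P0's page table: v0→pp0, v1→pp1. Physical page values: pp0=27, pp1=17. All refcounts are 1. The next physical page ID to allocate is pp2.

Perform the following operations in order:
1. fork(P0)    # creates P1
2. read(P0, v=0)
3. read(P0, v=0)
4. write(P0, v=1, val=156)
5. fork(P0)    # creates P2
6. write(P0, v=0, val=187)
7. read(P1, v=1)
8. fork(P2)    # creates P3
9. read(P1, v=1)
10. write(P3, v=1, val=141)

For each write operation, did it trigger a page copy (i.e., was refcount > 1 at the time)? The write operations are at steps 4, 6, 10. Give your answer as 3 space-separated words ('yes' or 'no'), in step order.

Op 1: fork(P0) -> P1. 2 ppages; refcounts: pp0:2 pp1:2
Op 2: read(P0, v0) -> 27. No state change.
Op 3: read(P0, v0) -> 27. No state change.
Op 4: write(P0, v1, 156). refcount(pp1)=2>1 -> COPY to pp2. 3 ppages; refcounts: pp0:2 pp1:1 pp2:1
Op 5: fork(P0) -> P2. 3 ppages; refcounts: pp0:3 pp1:1 pp2:2
Op 6: write(P0, v0, 187). refcount(pp0)=3>1 -> COPY to pp3. 4 ppages; refcounts: pp0:2 pp1:1 pp2:2 pp3:1
Op 7: read(P1, v1) -> 17. No state change.
Op 8: fork(P2) -> P3. 4 ppages; refcounts: pp0:3 pp1:1 pp2:3 pp3:1
Op 9: read(P1, v1) -> 17. No state change.
Op 10: write(P3, v1, 141). refcount(pp2)=3>1 -> COPY to pp4. 5 ppages; refcounts: pp0:3 pp1:1 pp2:2 pp3:1 pp4:1

yes yes yes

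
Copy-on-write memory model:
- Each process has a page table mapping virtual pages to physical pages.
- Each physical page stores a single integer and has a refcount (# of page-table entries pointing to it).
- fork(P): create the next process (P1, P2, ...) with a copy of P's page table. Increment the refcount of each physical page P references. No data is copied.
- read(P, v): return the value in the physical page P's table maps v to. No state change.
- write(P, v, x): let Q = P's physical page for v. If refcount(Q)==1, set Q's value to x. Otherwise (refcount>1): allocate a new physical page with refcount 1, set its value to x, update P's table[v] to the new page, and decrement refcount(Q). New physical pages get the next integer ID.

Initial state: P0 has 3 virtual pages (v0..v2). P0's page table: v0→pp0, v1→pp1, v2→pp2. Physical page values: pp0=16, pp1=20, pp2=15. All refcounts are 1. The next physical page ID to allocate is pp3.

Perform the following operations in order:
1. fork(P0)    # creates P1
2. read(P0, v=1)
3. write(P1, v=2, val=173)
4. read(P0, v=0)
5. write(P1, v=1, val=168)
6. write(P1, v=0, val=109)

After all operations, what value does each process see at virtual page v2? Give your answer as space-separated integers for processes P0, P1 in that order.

Op 1: fork(P0) -> P1. 3 ppages; refcounts: pp0:2 pp1:2 pp2:2
Op 2: read(P0, v1) -> 20. No state change.
Op 3: write(P1, v2, 173). refcount(pp2)=2>1 -> COPY to pp3. 4 ppages; refcounts: pp0:2 pp1:2 pp2:1 pp3:1
Op 4: read(P0, v0) -> 16. No state change.
Op 5: write(P1, v1, 168). refcount(pp1)=2>1 -> COPY to pp4. 5 ppages; refcounts: pp0:2 pp1:1 pp2:1 pp3:1 pp4:1
Op 6: write(P1, v0, 109). refcount(pp0)=2>1 -> COPY to pp5. 6 ppages; refcounts: pp0:1 pp1:1 pp2:1 pp3:1 pp4:1 pp5:1
P0: v2 -> pp2 = 15
P1: v2 -> pp3 = 173

Answer: 15 173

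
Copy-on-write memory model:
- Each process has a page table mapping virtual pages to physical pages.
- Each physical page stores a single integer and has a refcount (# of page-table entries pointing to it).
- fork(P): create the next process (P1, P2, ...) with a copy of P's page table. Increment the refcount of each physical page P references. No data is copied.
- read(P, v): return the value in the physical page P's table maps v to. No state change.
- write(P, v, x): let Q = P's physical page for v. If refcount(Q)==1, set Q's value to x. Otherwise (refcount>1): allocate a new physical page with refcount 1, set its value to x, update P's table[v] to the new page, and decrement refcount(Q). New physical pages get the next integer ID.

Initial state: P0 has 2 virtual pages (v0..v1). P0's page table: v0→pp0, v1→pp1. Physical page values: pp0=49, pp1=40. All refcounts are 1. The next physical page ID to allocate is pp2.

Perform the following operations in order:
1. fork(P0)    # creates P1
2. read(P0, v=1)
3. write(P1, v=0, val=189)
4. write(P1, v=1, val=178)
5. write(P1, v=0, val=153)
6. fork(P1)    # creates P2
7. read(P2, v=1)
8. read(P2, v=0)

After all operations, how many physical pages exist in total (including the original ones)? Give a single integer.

Answer: 4

Derivation:
Op 1: fork(P0) -> P1. 2 ppages; refcounts: pp0:2 pp1:2
Op 2: read(P0, v1) -> 40. No state change.
Op 3: write(P1, v0, 189). refcount(pp0)=2>1 -> COPY to pp2. 3 ppages; refcounts: pp0:1 pp1:2 pp2:1
Op 4: write(P1, v1, 178). refcount(pp1)=2>1 -> COPY to pp3. 4 ppages; refcounts: pp0:1 pp1:1 pp2:1 pp3:1
Op 5: write(P1, v0, 153). refcount(pp2)=1 -> write in place. 4 ppages; refcounts: pp0:1 pp1:1 pp2:1 pp3:1
Op 6: fork(P1) -> P2. 4 ppages; refcounts: pp0:1 pp1:1 pp2:2 pp3:2
Op 7: read(P2, v1) -> 178. No state change.
Op 8: read(P2, v0) -> 153. No state change.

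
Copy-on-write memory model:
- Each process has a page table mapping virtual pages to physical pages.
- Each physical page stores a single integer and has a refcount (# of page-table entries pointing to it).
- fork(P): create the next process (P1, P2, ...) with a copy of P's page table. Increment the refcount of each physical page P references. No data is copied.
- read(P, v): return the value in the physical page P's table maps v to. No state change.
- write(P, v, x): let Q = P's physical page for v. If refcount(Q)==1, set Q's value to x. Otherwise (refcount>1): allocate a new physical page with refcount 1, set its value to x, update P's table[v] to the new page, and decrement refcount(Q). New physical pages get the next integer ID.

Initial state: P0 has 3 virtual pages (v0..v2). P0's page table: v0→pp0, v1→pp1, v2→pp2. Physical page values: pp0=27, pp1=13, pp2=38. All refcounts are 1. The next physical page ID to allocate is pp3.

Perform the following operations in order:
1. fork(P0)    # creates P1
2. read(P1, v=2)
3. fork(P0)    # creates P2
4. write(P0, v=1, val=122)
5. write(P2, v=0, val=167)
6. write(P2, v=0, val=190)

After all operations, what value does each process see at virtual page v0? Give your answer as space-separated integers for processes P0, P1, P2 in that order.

Op 1: fork(P0) -> P1. 3 ppages; refcounts: pp0:2 pp1:2 pp2:2
Op 2: read(P1, v2) -> 38. No state change.
Op 3: fork(P0) -> P2. 3 ppages; refcounts: pp0:3 pp1:3 pp2:3
Op 4: write(P0, v1, 122). refcount(pp1)=3>1 -> COPY to pp3. 4 ppages; refcounts: pp0:3 pp1:2 pp2:3 pp3:1
Op 5: write(P2, v0, 167). refcount(pp0)=3>1 -> COPY to pp4. 5 ppages; refcounts: pp0:2 pp1:2 pp2:3 pp3:1 pp4:1
Op 6: write(P2, v0, 190). refcount(pp4)=1 -> write in place. 5 ppages; refcounts: pp0:2 pp1:2 pp2:3 pp3:1 pp4:1
P0: v0 -> pp0 = 27
P1: v0 -> pp0 = 27
P2: v0 -> pp4 = 190

Answer: 27 27 190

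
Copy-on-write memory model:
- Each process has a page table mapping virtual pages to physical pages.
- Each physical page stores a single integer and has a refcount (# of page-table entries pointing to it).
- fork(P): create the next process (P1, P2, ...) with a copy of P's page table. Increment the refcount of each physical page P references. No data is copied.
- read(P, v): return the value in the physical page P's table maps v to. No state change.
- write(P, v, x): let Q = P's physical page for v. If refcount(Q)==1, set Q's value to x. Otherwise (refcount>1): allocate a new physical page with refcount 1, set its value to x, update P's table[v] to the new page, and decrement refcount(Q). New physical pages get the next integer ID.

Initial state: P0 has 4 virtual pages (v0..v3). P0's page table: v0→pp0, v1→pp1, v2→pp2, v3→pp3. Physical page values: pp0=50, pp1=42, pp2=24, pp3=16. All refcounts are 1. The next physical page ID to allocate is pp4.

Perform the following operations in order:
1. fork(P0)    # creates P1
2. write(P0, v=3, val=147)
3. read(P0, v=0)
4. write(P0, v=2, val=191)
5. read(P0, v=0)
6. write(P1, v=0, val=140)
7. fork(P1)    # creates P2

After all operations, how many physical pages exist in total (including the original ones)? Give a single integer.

Op 1: fork(P0) -> P1. 4 ppages; refcounts: pp0:2 pp1:2 pp2:2 pp3:2
Op 2: write(P0, v3, 147). refcount(pp3)=2>1 -> COPY to pp4. 5 ppages; refcounts: pp0:2 pp1:2 pp2:2 pp3:1 pp4:1
Op 3: read(P0, v0) -> 50. No state change.
Op 4: write(P0, v2, 191). refcount(pp2)=2>1 -> COPY to pp5. 6 ppages; refcounts: pp0:2 pp1:2 pp2:1 pp3:1 pp4:1 pp5:1
Op 5: read(P0, v0) -> 50. No state change.
Op 6: write(P1, v0, 140). refcount(pp0)=2>1 -> COPY to pp6. 7 ppages; refcounts: pp0:1 pp1:2 pp2:1 pp3:1 pp4:1 pp5:1 pp6:1
Op 7: fork(P1) -> P2. 7 ppages; refcounts: pp0:1 pp1:3 pp2:2 pp3:2 pp4:1 pp5:1 pp6:2

Answer: 7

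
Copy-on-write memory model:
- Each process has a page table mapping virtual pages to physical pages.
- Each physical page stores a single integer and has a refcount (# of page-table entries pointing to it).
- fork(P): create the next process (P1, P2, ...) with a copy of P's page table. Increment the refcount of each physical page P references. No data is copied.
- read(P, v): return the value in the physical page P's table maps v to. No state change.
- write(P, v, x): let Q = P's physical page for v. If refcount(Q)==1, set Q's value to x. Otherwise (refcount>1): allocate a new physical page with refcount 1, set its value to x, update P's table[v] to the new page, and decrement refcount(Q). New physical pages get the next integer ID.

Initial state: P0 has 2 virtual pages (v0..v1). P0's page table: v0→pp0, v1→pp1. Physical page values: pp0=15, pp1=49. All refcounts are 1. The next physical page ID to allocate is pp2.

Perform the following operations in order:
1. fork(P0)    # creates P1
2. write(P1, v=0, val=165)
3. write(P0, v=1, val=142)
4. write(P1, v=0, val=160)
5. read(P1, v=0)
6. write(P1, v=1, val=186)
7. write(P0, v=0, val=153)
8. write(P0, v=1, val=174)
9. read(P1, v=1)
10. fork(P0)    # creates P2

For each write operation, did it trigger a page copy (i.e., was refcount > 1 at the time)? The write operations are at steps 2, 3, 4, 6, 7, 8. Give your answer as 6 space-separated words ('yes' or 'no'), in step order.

Op 1: fork(P0) -> P1. 2 ppages; refcounts: pp0:2 pp1:2
Op 2: write(P1, v0, 165). refcount(pp0)=2>1 -> COPY to pp2. 3 ppages; refcounts: pp0:1 pp1:2 pp2:1
Op 3: write(P0, v1, 142). refcount(pp1)=2>1 -> COPY to pp3. 4 ppages; refcounts: pp0:1 pp1:1 pp2:1 pp3:1
Op 4: write(P1, v0, 160). refcount(pp2)=1 -> write in place. 4 ppages; refcounts: pp0:1 pp1:1 pp2:1 pp3:1
Op 5: read(P1, v0) -> 160. No state change.
Op 6: write(P1, v1, 186). refcount(pp1)=1 -> write in place. 4 ppages; refcounts: pp0:1 pp1:1 pp2:1 pp3:1
Op 7: write(P0, v0, 153). refcount(pp0)=1 -> write in place. 4 ppages; refcounts: pp0:1 pp1:1 pp2:1 pp3:1
Op 8: write(P0, v1, 174). refcount(pp3)=1 -> write in place. 4 ppages; refcounts: pp0:1 pp1:1 pp2:1 pp3:1
Op 9: read(P1, v1) -> 186. No state change.
Op 10: fork(P0) -> P2. 4 ppages; refcounts: pp0:2 pp1:1 pp2:1 pp3:2

yes yes no no no no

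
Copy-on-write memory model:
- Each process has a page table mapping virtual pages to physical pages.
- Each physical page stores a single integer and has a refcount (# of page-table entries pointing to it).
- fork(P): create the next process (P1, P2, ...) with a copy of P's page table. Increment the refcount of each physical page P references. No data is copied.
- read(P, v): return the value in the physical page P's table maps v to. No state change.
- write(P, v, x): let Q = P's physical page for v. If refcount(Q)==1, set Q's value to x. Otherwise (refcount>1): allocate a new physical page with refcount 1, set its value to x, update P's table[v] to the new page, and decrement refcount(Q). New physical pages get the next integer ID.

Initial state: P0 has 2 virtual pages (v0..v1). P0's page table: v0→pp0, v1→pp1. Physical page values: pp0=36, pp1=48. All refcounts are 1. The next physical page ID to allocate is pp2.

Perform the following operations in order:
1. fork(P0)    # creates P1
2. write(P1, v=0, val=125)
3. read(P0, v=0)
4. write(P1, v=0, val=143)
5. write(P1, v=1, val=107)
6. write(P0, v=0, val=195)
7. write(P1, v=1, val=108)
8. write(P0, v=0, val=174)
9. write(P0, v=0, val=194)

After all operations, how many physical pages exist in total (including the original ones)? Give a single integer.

Answer: 4

Derivation:
Op 1: fork(P0) -> P1. 2 ppages; refcounts: pp0:2 pp1:2
Op 2: write(P1, v0, 125). refcount(pp0)=2>1 -> COPY to pp2. 3 ppages; refcounts: pp0:1 pp1:2 pp2:1
Op 3: read(P0, v0) -> 36. No state change.
Op 4: write(P1, v0, 143). refcount(pp2)=1 -> write in place. 3 ppages; refcounts: pp0:1 pp1:2 pp2:1
Op 5: write(P1, v1, 107). refcount(pp1)=2>1 -> COPY to pp3. 4 ppages; refcounts: pp0:1 pp1:1 pp2:1 pp3:1
Op 6: write(P0, v0, 195). refcount(pp0)=1 -> write in place. 4 ppages; refcounts: pp0:1 pp1:1 pp2:1 pp3:1
Op 7: write(P1, v1, 108). refcount(pp3)=1 -> write in place. 4 ppages; refcounts: pp0:1 pp1:1 pp2:1 pp3:1
Op 8: write(P0, v0, 174). refcount(pp0)=1 -> write in place. 4 ppages; refcounts: pp0:1 pp1:1 pp2:1 pp3:1
Op 9: write(P0, v0, 194). refcount(pp0)=1 -> write in place. 4 ppages; refcounts: pp0:1 pp1:1 pp2:1 pp3:1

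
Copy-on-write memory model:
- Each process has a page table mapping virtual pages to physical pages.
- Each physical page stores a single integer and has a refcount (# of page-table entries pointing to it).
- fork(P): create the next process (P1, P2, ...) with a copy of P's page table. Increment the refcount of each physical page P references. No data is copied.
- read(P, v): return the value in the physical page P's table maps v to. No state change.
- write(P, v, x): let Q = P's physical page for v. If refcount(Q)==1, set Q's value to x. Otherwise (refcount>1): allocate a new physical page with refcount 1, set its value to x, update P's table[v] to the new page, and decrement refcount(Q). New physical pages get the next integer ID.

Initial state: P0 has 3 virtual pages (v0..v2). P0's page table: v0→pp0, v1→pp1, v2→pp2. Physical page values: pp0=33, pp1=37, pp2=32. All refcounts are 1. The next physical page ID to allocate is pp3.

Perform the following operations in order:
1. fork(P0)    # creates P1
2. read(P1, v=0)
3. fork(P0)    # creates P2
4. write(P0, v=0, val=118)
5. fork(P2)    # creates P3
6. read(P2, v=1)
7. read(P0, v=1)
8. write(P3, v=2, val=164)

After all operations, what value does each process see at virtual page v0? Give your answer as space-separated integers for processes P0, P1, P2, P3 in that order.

Answer: 118 33 33 33

Derivation:
Op 1: fork(P0) -> P1. 3 ppages; refcounts: pp0:2 pp1:2 pp2:2
Op 2: read(P1, v0) -> 33. No state change.
Op 3: fork(P0) -> P2. 3 ppages; refcounts: pp0:3 pp1:3 pp2:3
Op 4: write(P0, v0, 118). refcount(pp0)=3>1 -> COPY to pp3. 4 ppages; refcounts: pp0:2 pp1:3 pp2:3 pp3:1
Op 5: fork(P2) -> P3. 4 ppages; refcounts: pp0:3 pp1:4 pp2:4 pp3:1
Op 6: read(P2, v1) -> 37. No state change.
Op 7: read(P0, v1) -> 37. No state change.
Op 8: write(P3, v2, 164). refcount(pp2)=4>1 -> COPY to pp4. 5 ppages; refcounts: pp0:3 pp1:4 pp2:3 pp3:1 pp4:1
P0: v0 -> pp3 = 118
P1: v0 -> pp0 = 33
P2: v0 -> pp0 = 33
P3: v0 -> pp0 = 33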